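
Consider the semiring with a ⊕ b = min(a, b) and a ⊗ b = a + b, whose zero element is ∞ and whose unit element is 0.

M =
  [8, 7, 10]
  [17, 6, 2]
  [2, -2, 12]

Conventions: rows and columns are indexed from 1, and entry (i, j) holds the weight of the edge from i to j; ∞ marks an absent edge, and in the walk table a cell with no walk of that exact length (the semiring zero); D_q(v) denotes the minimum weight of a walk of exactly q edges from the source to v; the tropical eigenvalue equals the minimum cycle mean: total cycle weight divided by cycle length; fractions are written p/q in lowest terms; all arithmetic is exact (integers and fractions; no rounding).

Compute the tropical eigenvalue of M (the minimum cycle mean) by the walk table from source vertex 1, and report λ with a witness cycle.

q=0: [0, ∞, ∞]
q=1: [8, 7, 10]
q=2: [12, 8, 9]
q=3: [11, 7, 10]
Optimal cycle mean attained by: cycle 2->3->2, total 2 + (-2), length 2.
Answer: λ = 0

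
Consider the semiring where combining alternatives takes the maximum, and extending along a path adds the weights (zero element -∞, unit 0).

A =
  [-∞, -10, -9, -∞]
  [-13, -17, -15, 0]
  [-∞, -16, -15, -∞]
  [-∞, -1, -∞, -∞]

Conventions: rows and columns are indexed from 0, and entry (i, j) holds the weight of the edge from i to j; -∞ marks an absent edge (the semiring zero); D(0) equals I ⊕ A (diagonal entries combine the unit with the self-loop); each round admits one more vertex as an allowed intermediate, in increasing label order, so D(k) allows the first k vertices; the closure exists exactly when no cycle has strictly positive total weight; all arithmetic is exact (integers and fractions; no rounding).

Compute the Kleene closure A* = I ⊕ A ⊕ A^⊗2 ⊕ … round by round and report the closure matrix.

D(0):
  [0, -10, -9, -∞]
  [-13, 0, -15, 0]
  [-∞, -16, 0, -∞]
  [-∞, -1, -∞, 0]
D(1):
  [0, -10, -9, -∞]
  [-13, 0, -15, 0]
  [-∞, -16, 0, -∞]
  [-∞, -1, -∞, 0]
D(2):
  [0, -10, -9, -10]
  [-13, 0, -15, 0]
  [-29, -16, 0, -16]
  [-14, -1, -16, 0]
D(3):
  [0, -10, -9, -10]
  [-13, 0, -15, 0]
  [-29, -16, 0, -16]
  [-14, -1, -16, 0]
D(4):
  [0, -10, -9, -10]
  [-13, 0, -15, 0]
  [-29, -16, 0, -16]
  [-14, -1, -16, 0]
Answer: A* = [[0, -10, -9, -10], [-13, 0, -15, 0], [-29, -16, 0, -16], [-14, -1, -16, 0]]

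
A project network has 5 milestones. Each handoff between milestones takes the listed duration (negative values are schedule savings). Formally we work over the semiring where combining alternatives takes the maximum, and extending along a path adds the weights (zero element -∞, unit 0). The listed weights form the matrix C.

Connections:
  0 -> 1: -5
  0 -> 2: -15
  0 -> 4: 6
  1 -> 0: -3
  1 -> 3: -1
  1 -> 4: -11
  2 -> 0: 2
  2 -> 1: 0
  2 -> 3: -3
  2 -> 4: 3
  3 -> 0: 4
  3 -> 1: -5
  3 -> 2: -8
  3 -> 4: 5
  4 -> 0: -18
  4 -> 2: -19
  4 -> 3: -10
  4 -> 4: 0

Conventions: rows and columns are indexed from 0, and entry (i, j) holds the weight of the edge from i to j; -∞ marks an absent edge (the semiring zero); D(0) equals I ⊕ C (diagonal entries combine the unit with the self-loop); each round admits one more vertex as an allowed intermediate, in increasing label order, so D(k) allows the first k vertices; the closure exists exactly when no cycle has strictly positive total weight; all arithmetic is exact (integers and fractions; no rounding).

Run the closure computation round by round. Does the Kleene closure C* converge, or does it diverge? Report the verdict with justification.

D(0):
  [0, -5, -15, -∞, 6]
  [-3, 0, -∞, -1, -11]
  [2, 0, 0, -3, 3]
  [4, -5, -8, 0, 5]
  [-18, -∞, -19, -10, 0]
D(1):
  [0, -5, -15, -∞, 6]
  [-3, 0, -18, -1, 3]
  [2, 0, 0, -3, 8]
  [4, -1, -8, 0, 10]
  [-18, -23, -19, -10, 0]
D(2):
  [0, -5, -15, -6, 6]
  [-3, 0, -18, -1, 3]
  [2, 0, 0, -1, 8]
  [4, -1, -8, 0, 10]
  [-18, -23, -19, -10, 0]
D(3):
  [0, -5, -15, -6, 6]
  [-3, 0, -18, -1, 3]
  [2, 0, 0, -1, 8]
  [4, -1, -8, 0, 10]
  [-17, -19, -19, -10, 0]
D(4):
  [0, -5, -14, -6, 6]
  [3, 0, -9, -1, 9]
  [3, 0, 0, -1, 9]
  [4, -1, -8, 0, 10]
  [-6, -11, -18, -10, 0]
D(5):
  [0, -5, -12, -4, 6]
  [3, 0, -9, -1, 9]
  [3, 0, 0, -1, 9]
  [4, -1, -8, 0, 10]
  [-6, -11, -18, -10, 0]
Key observation: every diagonal entry stays at the unit through all rounds, so no improving cycle exists.
Answer: CONVERGES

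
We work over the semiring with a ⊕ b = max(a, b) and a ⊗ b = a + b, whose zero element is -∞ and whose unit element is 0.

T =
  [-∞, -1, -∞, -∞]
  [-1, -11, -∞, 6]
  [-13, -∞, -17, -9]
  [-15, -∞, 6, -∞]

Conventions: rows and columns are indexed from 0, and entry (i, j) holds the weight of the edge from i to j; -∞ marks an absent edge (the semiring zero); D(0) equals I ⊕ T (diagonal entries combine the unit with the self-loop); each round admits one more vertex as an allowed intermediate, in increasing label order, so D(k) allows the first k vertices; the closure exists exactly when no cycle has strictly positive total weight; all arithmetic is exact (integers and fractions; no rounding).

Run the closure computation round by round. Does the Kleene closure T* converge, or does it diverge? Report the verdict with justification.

D(0):
  [0, -1, -∞, -∞]
  [-1, 0, -∞, 6]
  [-13, -∞, 0, -9]
  [-15, -∞, 6, 0]
D(1):
  [0, -1, -∞, -∞]
  [-1, 0, -∞, 6]
  [-13, -14, 0, -9]
  [-15, -16, 6, 0]
D(2):
  [0, -1, -∞, 5]
  [-1, 0, -∞, 6]
  [-13, -14, 0, -8]
  [-15, -16, 6, 0]
D(3):
  [0, -1, -∞, 5]
  [-1, 0, -∞, 6]
  [-13, -14, 0, -8]
  [-7, -8, 6, 0]
D(4):
  [0, -1, 11, 5]
  [-1, 0, 12, 6]
  [-13, -14, 0, -8]
  [-7, -8, 6, 0]
Key observation: every diagonal entry stays at the unit through all rounds, so no improving cycle exists.
Answer: CONVERGES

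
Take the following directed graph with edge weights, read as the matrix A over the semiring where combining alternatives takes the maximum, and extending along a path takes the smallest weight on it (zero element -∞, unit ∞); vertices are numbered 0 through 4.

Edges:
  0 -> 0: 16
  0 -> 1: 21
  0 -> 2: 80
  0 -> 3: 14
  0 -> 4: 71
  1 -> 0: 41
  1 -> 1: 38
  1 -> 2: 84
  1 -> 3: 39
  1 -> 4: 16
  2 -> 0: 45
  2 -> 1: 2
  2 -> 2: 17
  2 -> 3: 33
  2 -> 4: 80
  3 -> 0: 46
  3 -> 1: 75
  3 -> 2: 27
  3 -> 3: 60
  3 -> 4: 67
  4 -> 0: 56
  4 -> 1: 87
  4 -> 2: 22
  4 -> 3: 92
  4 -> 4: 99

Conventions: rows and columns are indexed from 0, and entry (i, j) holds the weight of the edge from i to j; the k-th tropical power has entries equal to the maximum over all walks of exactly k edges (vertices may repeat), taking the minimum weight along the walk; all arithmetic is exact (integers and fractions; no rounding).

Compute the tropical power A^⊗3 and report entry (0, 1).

A^⊗2:
  [56, 71, 22, 71, 80]
  [45, 39, 41, 39, 80]
  [56, 80, 45, 80, 80]
  [56, 67, 75, 67, 67]
  [56, 87, 84, 92, 99]
A^⊗3:
  [56, 80, 71, 80, 80]
  [56, 80, 45, 80, 80]
  [56, 80, 80, 80, 80]
  [56, 67, 67, 67, 75]
  [56, 87, 84, 92, 99]
Key observation: the optimum is the walk 0->2->4->1, with weight 80 min 80 min 87 = 80.
Optimal value attained by: walk 0->2->4->1.
Answer: (A^⊗3)[0][1] = 80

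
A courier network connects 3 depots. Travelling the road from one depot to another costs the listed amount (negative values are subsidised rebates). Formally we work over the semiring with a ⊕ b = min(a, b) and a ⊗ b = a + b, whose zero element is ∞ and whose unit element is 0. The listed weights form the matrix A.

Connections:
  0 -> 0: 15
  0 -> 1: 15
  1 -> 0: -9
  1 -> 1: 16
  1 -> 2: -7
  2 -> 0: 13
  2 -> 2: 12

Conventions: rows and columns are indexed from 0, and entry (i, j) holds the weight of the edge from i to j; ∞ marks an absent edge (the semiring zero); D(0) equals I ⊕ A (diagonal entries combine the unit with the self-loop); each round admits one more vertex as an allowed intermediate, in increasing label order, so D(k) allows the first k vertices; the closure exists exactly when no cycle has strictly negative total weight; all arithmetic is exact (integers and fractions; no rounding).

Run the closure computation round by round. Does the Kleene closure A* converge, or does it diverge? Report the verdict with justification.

D(0):
  [0, 15, ∞]
  [-9, 0, -7]
  [13, ∞, 0]
D(1):
  [0, 15, ∞]
  [-9, 0, -7]
  [13, 28, 0]
D(2):
  [0, 15, 8]
  [-9, 0, -7]
  [13, 28, 0]
D(3):
  [0, 15, 8]
  [-9, 0, -7]
  [13, 28, 0]
Key observation: every diagonal entry stays at the unit through all rounds, so no improving cycle exists.
Answer: CONVERGES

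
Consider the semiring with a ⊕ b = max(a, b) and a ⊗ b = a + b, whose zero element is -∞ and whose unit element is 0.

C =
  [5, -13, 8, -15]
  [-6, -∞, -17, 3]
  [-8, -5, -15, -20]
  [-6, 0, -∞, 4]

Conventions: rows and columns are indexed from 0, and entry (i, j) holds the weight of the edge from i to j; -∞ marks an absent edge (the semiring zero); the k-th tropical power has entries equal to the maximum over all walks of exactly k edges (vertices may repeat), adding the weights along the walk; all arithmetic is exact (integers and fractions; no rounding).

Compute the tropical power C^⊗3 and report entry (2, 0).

C^⊗2:
  [10, 3, 13, -10]
  [-1, 3, 2, 7]
  [-3, -20, 0, -2]
  [-1, 4, 2, 8]
C^⊗3:
  [15, 8, 18, 6]
  [4, 7, 7, 11]
  [2, -2, 5, 2]
  [4, 8, 7, 12]
Key observation: the optimum is the walk 2->0->0->0, with weight (-8) + 5 + 5 = 2.
Optimal value attained by: walk 2->0->0->0.
Answer: (C^⊗3)[2][0] = 2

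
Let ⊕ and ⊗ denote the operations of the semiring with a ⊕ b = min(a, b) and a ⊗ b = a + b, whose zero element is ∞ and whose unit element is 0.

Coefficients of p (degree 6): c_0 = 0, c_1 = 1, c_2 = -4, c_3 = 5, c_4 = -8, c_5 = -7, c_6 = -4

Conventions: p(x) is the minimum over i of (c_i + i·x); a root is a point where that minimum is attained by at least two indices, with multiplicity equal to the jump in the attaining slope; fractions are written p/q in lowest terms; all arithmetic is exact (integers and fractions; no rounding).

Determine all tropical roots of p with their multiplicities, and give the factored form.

hull edge (i=0, c=0) to (i=4, c=-8): slope -2, span 4
hull edge (i=4, c=-8) to (i=5, c=-7): slope 1, span 1
hull edge (i=5, c=-7) to (i=6, c=-4): slope 3, span 1
Factored form: p(x) = -4 ⊗ (x ⊕ (-3)) ⊗ (x ⊕ (-1)) ⊗ (x ⊕ 2) ⊗ (x ⊕ 2) ⊗ (x ⊕ 2) ⊗ (x ⊕ 2)
Answer: roots = -3 (mult 1), -1 (mult 1), 2 (mult 4)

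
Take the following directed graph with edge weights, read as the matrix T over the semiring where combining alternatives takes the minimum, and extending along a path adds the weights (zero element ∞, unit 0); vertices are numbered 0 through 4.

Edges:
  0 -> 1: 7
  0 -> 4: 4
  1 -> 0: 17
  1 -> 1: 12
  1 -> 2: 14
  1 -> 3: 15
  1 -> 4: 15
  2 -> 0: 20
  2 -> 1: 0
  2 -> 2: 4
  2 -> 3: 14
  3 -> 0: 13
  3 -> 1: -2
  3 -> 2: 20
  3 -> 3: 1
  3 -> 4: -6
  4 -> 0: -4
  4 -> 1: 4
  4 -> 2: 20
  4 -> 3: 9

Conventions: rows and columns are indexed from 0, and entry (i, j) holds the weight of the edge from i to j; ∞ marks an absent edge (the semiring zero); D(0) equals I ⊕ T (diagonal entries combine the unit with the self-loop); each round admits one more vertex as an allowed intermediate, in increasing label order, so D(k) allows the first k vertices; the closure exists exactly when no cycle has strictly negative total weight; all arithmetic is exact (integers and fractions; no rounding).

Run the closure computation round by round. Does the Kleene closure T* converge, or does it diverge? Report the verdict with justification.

D(0):
  [0, 7, ∞, ∞, 4]
  [17, 0, 14, 15, 15]
  [20, 0, 0, 14, ∞]
  [13, -2, 20, 0, -6]
  [-4, 4, 20, 9, 0]
D(1):
  [0, 7, ∞, ∞, 4]
  [17, 0, 14, 15, 15]
  [20, 0, 0, 14, 24]
  [13, -2, 20, 0, -6]
  [-4, 3, 20, 9, 0]
D(2):
  [0, 7, 21, 22, 4]
  [17, 0, 14, 15, 15]
  [17, 0, 0, 14, 15]
  [13, -2, 12, 0, -6]
  [-4, 3, 17, 9, 0]
D(3):
  [0, 7, 21, 22, 4]
  [17, 0, 14, 15, 15]
  [17, 0, 0, 14, 15]
  [13, -2, 12, 0, -6]
  [-4, 3, 17, 9, 0]
D(4):
  [0, 7, 21, 22, 4]
  [17, 0, 14, 15, 9]
  [17, 0, 0, 14, 8]
  [13, -2, 12, 0, -6]
  [-4, 3, 17, 9, 0]
D(5):
  [0, 7, 21, 13, 4]
  [5, 0, 14, 15, 9]
  [4, 0, 0, 14, 8]
  [-10, -3, 11, 0, -6]
  [-4, 3, 17, 9, 0]
Key observation: every diagonal entry stays at the unit through all rounds, so no improving cycle exists.
Answer: CONVERGES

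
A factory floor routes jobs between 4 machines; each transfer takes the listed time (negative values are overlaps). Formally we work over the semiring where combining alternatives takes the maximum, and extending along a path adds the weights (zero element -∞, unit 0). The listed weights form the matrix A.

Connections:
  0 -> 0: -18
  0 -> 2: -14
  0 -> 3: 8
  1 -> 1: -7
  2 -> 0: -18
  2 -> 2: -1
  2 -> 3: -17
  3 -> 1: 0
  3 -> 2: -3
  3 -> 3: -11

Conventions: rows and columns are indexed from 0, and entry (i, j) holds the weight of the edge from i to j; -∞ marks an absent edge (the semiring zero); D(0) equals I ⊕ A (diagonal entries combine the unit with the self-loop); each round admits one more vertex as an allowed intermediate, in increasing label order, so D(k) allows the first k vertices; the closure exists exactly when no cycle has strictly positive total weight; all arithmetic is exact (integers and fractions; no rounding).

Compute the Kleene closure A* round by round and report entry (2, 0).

D(0):
  [0, -∞, -14, 8]
  [-∞, 0, -∞, -∞]
  [-18, -∞, 0, -17]
  [-∞, 0, -3, 0]
D(1):
  [0, -∞, -14, 8]
  [-∞, 0, -∞, -∞]
  [-18, -∞, 0, -10]
  [-∞, 0, -3, 0]
D(2):
  [0, -∞, -14, 8]
  [-∞, 0, -∞, -∞]
  [-18, -∞, 0, -10]
  [-∞, 0, -3, 0]
D(3):
  [0, -∞, -14, 8]
  [-∞, 0, -∞, -∞]
  [-18, -∞, 0, -10]
  [-21, 0, -3, 0]
D(4):
  [0, 8, 5, 8]
  [-∞, 0, -∞, -∞]
  [-18, -10, 0, -10]
  [-21, 0, -3, 0]
Answer: A*[2][0] = -18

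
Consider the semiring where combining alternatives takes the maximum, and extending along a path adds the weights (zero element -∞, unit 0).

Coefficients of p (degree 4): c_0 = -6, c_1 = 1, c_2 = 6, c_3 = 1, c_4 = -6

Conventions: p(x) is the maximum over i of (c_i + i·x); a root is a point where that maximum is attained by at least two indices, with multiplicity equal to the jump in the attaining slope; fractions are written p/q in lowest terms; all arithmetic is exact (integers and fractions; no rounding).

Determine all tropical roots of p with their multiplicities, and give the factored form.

hull edge (i=0, c=-6) to (i=1, c=1): slope 7, span 1
hull edge (i=1, c=1) to (i=2, c=6): slope 5, span 1
hull edge (i=2, c=6) to (i=3, c=1): slope -5, span 1
hull edge (i=3, c=1) to (i=4, c=-6): slope -7, span 1
Factored form: p(x) = -6 ⊗ (x ⊕ (-7)) ⊗ (x ⊕ (-5)) ⊗ (x ⊕ 5) ⊗ (x ⊕ 7)
Answer: roots = -7 (mult 1), -5 (mult 1), 5 (mult 1), 7 (mult 1)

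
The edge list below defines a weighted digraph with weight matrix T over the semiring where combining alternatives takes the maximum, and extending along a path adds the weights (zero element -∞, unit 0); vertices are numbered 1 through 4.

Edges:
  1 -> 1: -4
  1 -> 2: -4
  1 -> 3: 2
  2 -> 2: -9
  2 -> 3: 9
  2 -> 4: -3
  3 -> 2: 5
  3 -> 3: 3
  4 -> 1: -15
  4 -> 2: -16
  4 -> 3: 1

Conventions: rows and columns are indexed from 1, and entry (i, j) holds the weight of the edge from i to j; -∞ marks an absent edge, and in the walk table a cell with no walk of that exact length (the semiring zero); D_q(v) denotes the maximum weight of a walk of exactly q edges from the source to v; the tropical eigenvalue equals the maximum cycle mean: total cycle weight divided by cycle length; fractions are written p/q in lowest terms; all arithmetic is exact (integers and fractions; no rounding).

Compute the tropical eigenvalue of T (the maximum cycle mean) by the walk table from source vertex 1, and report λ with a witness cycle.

q=0: [0, -∞, -∞, -∞]
q=1: [-4, -4, 2, -∞]
q=2: [-8, 7, 5, -7]
q=3: [-12, 10, 16, 4]
q=4: [-11, 21, 19, 7]
Optimal cycle mean attained by: cycle 2->3->2, total 9 + 5, length 2.
Answer: λ = 7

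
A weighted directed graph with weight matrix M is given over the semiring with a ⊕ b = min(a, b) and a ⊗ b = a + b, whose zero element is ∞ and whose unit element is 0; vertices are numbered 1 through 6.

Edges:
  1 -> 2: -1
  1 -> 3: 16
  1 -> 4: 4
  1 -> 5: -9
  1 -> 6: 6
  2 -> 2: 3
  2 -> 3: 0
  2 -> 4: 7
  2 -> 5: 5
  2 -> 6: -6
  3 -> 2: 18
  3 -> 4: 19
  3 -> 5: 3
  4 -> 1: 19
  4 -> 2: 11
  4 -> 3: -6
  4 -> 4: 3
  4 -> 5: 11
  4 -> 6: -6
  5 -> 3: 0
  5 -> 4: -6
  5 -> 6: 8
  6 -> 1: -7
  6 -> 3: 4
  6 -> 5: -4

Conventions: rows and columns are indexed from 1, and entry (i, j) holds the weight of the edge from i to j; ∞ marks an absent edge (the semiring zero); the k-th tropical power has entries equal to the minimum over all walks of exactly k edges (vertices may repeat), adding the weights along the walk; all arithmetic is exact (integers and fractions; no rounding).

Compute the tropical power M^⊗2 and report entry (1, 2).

M^⊗2:
  [-1, 2, -9, -15, 2, -7]
  [-13, 6, -2, -1, -10, -3]
  [38, 21, 3, -3, 23, 11]
  [-13, 12, -3, 5, -10, -3]
  [1, 5, -12, -3, 3, -12]
  [∞, -8, -4, -10, -16, -1]
Key observation: the optimum is the walk 1->2->2, with weight (-1) + 3 = 2.
Optimal value attained by: walk 1->2->2.
Answer: (M^⊗2)[1][2] = 2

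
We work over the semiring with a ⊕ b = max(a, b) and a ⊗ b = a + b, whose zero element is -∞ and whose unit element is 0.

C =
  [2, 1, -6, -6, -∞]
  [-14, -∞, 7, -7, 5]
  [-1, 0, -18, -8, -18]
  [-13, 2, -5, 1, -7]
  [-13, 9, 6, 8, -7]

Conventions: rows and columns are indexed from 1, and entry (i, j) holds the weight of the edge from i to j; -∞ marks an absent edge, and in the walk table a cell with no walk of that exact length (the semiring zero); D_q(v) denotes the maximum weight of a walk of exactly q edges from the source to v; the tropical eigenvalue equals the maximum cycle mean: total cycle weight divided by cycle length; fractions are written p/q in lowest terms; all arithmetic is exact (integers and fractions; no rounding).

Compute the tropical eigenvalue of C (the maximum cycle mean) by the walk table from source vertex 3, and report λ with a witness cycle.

q=0: [-∞, -∞, 0, -∞, -∞]
q=1: [-1, 0, -18, -8, -18]
q=2: [1, 0, 7, -7, 5]
q=3: [6, 14, 11, 13, 5]
q=4: [10, 15, 21, 14, 19]
q=5: [20, 28, 25, 27, 20]
Optimal cycle mean attained by: cycle 2->5->2, total 5 + 9, length 2.
Answer: λ = 7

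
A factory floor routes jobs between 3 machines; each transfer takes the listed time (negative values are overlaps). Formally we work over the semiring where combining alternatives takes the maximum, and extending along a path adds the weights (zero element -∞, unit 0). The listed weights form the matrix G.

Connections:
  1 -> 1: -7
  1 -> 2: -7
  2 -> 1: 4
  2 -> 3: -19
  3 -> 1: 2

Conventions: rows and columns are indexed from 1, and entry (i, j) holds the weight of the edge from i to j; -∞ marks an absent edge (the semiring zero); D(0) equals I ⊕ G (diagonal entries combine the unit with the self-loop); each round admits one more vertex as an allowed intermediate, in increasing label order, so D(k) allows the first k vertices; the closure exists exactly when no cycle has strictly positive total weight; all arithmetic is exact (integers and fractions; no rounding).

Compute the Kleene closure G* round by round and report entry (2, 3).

D(0):
  [0, -7, -∞]
  [4, 0, -19]
  [2, -∞, 0]
D(1):
  [0, -7, -∞]
  [4, 0, -19]
  [2, -5, 0]
D(2):
  [0, -7, -26]
  [4, 0, -19]
  [2, -5, 0]
D(3):
  [0, -7, -26]
  [4, 0, -19]
  [2, -5, 0]
Answer: G*[2][3] = -19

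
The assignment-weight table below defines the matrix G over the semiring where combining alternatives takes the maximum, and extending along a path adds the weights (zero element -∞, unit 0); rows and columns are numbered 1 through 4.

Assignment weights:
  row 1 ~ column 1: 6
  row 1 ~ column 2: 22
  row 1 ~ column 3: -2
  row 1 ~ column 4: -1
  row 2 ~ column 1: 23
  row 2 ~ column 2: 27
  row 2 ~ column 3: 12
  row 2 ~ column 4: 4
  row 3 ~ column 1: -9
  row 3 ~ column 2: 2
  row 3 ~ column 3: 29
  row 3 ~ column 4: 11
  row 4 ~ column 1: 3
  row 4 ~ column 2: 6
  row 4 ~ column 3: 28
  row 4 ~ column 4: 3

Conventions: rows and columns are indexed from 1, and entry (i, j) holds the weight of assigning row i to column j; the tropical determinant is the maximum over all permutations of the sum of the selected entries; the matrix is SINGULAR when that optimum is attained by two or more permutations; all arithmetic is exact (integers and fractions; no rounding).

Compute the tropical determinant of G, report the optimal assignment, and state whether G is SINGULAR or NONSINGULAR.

σ = (1, 2, 3, 4): 6 + 27 + 29 + 3 = 65
σ = (1, 2, 4, 3): 6 + 27 + 11 + 28 = 72
σ = (1, 3, 2, 4): 6 + 12 + 2 + 3 = 23
σ = (1, 3, 4, 2): 6 + 12 + 11 + 6 = 35
σ = (1, 4, 2, 3): 6 + 4 + 2 + 28 = 40
σ = (1, 4, 3, 2): 6 + 4 + 29 + 6 = 45
σ = (2, 1, 3, 4): 22 + 23 + 29 + 3 = 77
σ = (2, 1, 4, 3): 22 + 23 + 11 + 28 = 84
σ = (2, 3, 1, 4): 22 + 12 + (-9) + 3 = 28
σ = (2, 3, 4, 1): 22 + 12 + 11 + 3 = 48
σ = (2, 4, 1, 3): 22 + 4 + (-9) + 28 = 45
σ = (2, 4, 3, 1): 22 + 4 + 29 + 3 = 58
σ = (3, 1, 2, 4): (-2) + 23 + 2 + 3 = 26
σ = (3, 1, 4, 2): (-2) + 23 + 11 + 6 = 38
σ = (3, 2, 1, 4): (-2) + 27 + (-9) + 3 = 19
σ = (3, 2, 4, 1): (-2) + 27 + 11 + 3 = 39
σ = (3, 4, 1, 2): (-2) + 4 + (-9) + 6 = -1
σ = (3, 4, 2, 1): (-2) + 4 + 2 + 3 = 7
σ = (4, 1, 2, 3): (-1) + 23 + 2 + 28 = 52
σ = (4, 1, 3, 2): (-1) + 23 + 29 + 6 = 57
σ = (4, 2, 1, 3): (-1) + 27 + (-9) + 28 = 45
σ = (4, 2, 3, 1): (-1) + 27 + 29 + 3 = 58
σ = (4, 3, 1, 2): (-1) + 12 + (-9) + 6 = 8
σ = (4, 3, 2, 1): (-1) + 12 + 2 + 3 = 16
Optimal value attained by: σ = (2, 1, 4, 3).
Answer: det⊕(G) = 84; verdict: NONSINGULAR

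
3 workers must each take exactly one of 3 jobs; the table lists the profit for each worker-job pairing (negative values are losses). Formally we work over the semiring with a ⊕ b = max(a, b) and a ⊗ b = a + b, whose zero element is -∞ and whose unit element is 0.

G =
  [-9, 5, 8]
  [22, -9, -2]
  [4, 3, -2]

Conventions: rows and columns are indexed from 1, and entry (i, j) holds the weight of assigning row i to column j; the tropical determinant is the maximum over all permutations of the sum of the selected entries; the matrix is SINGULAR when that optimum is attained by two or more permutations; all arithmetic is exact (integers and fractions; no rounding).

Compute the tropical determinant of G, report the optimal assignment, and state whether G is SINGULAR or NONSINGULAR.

σ = (1, 2, 3): (-9) + (-9) + (-2) = -20
σ = (1, 3, 2): (-9) + (-2) + 3 = -8
σ = (2, 1, 3): 5 + 22 + (-2) = 25
σ = (2, 3, 1): 5 + (-2) + 4 = 7
σ = (3, 1, 2): 8 + 22 + 3 = 33
σ = (3, 2, 1): 8 + (-9) + 4 = 3
Optimal value attained by: σ = (3, 1, 2).
Answer: det⊕(G) = 33; verdict: NONSINGULAR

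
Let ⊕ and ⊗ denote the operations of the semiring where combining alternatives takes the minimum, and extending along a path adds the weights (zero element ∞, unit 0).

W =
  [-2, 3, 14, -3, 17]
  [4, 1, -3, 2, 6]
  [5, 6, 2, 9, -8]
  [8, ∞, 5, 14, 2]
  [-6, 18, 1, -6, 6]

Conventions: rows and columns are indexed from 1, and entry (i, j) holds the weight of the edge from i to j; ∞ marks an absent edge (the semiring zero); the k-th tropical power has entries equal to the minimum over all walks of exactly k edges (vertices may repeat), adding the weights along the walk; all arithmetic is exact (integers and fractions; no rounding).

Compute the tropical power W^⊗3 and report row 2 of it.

W^⊗2:
  [-4, 1, 0, -5, -1]
  [0, 2, -2, 0, -11]
  [-14, 7, -7, -14, -6]
  [-4, 11, 3, -4, -3]
  [-8, -3, -1, -9, -7]
W^⊗3:
  [-7, -1, -2, -7, -8]
  [-17, 3, -10, -17, -10]
  [-16, -11, -9, -17, -15]
  [-9, -1, -2, -9, -5]
  [-13, -5, -6, -13, -9]
Answer: row 2 of W^⊗3 = [-17, 3, -10, -17, -10]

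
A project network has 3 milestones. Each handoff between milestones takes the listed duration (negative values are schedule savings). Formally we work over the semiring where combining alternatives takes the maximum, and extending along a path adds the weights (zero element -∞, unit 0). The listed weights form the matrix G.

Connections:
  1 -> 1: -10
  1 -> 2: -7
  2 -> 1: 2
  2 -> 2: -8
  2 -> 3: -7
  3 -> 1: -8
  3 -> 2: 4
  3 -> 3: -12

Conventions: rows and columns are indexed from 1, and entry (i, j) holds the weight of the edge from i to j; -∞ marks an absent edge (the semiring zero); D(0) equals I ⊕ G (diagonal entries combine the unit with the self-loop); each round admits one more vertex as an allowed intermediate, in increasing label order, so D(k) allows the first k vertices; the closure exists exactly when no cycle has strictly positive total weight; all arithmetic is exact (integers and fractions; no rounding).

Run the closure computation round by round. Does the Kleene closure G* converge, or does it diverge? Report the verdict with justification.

D(0):
  [0, -7, -∞]
  [2, 0, -7]
  [-8, 4, 0]
D(1):
  [0, -7, -∞]
  [2, 0, -7]
  [-8, 4, 0]
D(2):
  [0, -7, -14]
  [2, 0, -7]
  [6, 4, 0]
D(3):
  [0, -7, -14]
  [2, 0, -7]
  [6, 4, 0]
Key observation: every diagonal entry stays at the unit through all rounds, so no improving cycle exists.
Answer: CONVERGES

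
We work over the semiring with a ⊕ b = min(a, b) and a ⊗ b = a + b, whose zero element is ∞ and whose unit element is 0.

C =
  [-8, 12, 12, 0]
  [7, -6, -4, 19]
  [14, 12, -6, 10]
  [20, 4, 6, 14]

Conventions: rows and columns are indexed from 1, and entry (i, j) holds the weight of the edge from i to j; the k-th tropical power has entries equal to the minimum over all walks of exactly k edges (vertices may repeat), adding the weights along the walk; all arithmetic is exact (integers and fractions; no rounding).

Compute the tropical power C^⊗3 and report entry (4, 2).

C^⊗2:
  [-16, 4, 4, -8]
  [-1, -12, -10, 6]
  [6, 6, -12, 4]
  [11, -2, 0, 16]
C^⊗3:
  [-24, -4, -4, -16]
  [-9, -18, -16, -1]
  [-2, 0, -18, -2]
  [3, -8, -6, 10]
Key observation: the optimum is the walk 4->2->2->2, with weight 4 + (-6) + (-6) = -8.
Optimal value attained by: walk 4->2->2->2.
Answer: (C^⊗3)[4][2] = -8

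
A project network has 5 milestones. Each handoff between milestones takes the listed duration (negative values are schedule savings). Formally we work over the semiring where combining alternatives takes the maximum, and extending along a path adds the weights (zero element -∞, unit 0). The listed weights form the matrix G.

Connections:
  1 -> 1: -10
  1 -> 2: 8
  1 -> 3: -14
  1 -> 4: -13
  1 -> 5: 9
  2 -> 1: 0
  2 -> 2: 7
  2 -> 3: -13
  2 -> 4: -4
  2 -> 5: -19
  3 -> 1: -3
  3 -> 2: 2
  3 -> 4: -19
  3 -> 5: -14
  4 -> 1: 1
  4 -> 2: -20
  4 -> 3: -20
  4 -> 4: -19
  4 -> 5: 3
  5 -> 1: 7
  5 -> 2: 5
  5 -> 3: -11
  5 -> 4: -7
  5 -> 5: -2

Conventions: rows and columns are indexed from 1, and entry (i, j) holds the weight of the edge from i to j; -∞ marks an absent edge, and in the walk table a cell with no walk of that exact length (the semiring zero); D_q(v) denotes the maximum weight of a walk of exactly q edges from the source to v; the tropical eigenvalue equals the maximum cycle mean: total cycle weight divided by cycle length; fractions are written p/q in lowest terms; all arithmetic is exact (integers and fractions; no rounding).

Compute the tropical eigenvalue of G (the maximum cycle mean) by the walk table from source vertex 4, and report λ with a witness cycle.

q=0: [-∞, -∞, -∞, 0, -∞]
q=1: [1, -20, -20, -19, 3]
q=2: [10, 9, -8, -4, 10]
q=3: [17, 18, -1, 5, 19]
q=4: [26, 25, 8, 14, 26]
q=5: [33, 34, 15, 21, 35]
Optimal cycle mean attained by: cycle 1->5->1, total 9 + 7, length 2.
Answer: λ = 8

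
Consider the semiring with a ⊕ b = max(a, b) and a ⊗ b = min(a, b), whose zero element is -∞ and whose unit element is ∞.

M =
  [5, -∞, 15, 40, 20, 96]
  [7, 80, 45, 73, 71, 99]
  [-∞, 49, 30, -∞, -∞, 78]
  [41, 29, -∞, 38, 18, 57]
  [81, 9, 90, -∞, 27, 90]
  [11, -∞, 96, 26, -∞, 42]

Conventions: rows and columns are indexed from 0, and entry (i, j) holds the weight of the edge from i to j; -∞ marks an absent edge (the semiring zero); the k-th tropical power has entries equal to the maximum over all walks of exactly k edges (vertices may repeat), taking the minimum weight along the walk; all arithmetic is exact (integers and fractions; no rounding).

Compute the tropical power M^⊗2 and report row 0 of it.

M^⊗2:
  [40, 29, 96, 38, 20, 42]
  [71, 80, 96, 73, 71, 80]
  [11, 49, 78, 49, 49, 49]
  [38, 29, 57, 40, 29, 42]
  [27, 49, 90, 40, 27, 81]
  [26, 49, 42, 26, 18, 78]
Answer: row 0 of M^⊗2 = [40, 29, 96, 38, 20, 42]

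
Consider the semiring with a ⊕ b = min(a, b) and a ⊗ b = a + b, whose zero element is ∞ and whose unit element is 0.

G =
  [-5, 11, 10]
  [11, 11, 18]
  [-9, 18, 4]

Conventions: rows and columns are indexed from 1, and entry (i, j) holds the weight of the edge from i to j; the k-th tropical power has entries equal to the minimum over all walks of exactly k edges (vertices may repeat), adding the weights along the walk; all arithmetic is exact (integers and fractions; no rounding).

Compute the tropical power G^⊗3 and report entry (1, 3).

G^⊗2:
  [-10, 6, 5]
  [6, 22, 21]
  [-14, 2, 1]
G^⊗3:
  [-15, 1, 0]
  [1, 17, 16]
  [-19, -3, -4]
Key observation: the optimum is the walk 1->1->1->3, with weight (-5) + (-5) + 10 = 0.
Optimal value attained by: walk 1->1->1->3.
Answer: (G^⊗3)[1][3] = 0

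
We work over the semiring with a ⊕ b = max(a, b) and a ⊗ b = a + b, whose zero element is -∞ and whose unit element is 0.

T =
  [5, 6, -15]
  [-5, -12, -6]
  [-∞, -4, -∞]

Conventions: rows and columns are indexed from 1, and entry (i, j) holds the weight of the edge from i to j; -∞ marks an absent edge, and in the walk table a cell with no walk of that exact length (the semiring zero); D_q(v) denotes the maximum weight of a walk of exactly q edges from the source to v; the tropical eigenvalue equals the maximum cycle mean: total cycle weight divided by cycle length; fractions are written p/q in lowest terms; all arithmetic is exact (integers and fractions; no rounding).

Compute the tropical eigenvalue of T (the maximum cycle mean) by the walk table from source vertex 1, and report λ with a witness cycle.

q=0: [0, -∞, -∞]
q=1: [5, 6, -15]
q=2: [10, 11, 0]
q=3: [15, 16, 5]
Optimal cycle mean attained by: cycle 1->1, total 5, length 1.
Answer: λ = 5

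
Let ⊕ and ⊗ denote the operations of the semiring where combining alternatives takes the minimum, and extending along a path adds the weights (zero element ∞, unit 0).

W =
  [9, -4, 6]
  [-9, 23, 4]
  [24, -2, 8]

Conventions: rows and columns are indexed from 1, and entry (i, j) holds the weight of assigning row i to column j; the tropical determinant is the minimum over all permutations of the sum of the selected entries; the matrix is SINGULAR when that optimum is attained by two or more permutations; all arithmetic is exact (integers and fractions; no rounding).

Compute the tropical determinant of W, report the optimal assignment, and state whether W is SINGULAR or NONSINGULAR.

σ = (1, 2, 3): 9 + 23 + 8 = 40
σ = (1, 3, 2): 9 + 4 + (-2) = 11
σ = (2, 1, 3): (-4) + (-9) + 8 = -5
σ = (2, 3, 1): (-4) + 4 + 24 = 24
σ = (3, 1, 2): 6 + (-9) + (-2) = -5
σ = (3, 2, 1): 6 + 23 + 24 = 53
Optimal value attained by: σ = (2, 1, 3).
Answer: det⊕(W) = -5; verdict: SINGULAR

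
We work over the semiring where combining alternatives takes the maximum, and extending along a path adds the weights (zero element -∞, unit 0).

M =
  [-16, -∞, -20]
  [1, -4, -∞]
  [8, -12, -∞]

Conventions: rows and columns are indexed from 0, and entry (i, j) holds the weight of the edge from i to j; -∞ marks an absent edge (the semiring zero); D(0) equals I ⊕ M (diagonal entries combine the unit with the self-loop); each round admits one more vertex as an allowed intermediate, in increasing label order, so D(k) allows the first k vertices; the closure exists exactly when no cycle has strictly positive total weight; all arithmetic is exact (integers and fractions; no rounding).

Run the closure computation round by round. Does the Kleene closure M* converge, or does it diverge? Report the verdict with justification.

D(0):
  [0, -∞, -20]
  [1, 0, -∞]
  [8, -12, 0]
D(1):
  [0, -∞, -20]
  [1, 0, -19]
  [8, -12, 0]
D(2):
  [0, -∞, -20]
  [1, 0, -19]
  [8, -12, 0]
D(3):
  [0, -32, -20]
  [1, 0, -19]
  [8, -12, 0]
Key observation: every diagonal entry stays at the unit through all rounds, so no improving cycle exists.
Answer: CONVERGES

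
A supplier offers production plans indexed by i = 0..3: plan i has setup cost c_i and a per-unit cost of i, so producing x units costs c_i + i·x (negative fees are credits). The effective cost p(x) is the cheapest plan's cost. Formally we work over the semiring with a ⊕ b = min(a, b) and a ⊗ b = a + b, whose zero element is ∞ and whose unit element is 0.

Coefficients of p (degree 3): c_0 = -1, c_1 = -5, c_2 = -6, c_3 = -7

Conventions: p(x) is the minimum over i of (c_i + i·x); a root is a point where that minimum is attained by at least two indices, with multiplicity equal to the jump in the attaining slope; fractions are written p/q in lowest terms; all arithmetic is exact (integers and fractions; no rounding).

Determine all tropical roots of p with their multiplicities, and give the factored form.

hull edge (i=0, c=-1) to (i=1, c=-5): slope -4, span 1
hull edge (i=1, c=-5) to (i=3, c=-7): slope -1, span 2
Factored form: p(x) = -7 ⊗ (x ⊕ 1) ⊗ (x ⊕ 1) ⊗ (x ⊕ 4)
Answer: roots = 1 (mult 2), 4 (mult 1)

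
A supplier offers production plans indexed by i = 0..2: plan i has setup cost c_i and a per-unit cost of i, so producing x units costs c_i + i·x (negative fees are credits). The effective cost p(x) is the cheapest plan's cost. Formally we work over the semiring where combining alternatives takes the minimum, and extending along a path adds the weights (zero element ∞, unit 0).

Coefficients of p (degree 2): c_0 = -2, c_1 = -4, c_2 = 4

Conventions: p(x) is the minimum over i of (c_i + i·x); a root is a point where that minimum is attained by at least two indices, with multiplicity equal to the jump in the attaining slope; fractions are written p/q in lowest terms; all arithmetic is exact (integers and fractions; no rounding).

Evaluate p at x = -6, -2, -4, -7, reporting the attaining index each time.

p(-6) = min(-2+0·(-6)=-2, -4+1·(-6)=-10, 4+2·(-6)=-8) = -10 (attained by i=1)
p(-2) = min(-2+0·(-2)=-2, -4+1·(-2)=-6, 4+2·(-2)=0) = -6 (attained by i=1)
p(-4) = min(-2+0·(-4)=-2, -4+1·(-4)=-8, 4+2·(-4)=-4) = -8 (attained by i=1)
p(-7) = min(-2+0·(-7)=-2, -4+1·(-7)=-11, 4+2·(-7)=-10) = -11 (attained by i=1)
Answer: p(-6) = -10; p(-2) = -6; p(-4) = -8; p(-7) = -11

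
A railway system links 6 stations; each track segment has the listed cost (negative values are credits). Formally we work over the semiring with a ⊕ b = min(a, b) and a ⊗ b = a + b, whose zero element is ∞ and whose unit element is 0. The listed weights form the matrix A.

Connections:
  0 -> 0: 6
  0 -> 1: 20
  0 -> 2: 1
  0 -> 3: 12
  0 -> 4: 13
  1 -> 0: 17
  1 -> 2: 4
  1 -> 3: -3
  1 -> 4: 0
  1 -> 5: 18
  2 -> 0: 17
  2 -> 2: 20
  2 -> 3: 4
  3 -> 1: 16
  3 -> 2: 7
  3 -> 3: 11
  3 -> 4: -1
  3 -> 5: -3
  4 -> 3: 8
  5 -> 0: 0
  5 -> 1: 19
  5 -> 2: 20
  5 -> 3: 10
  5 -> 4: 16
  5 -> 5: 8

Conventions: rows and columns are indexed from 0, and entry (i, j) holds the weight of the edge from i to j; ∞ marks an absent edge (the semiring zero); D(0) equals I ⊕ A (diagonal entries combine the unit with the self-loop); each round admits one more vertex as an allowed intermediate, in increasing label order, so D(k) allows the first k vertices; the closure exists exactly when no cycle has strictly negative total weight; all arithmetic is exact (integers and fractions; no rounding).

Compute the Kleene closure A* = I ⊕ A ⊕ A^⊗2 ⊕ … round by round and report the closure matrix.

D(0):
  [0, 20, 1, 12, 13, ∞]
  [17, 0, 4, -3, 0, 18]
  [17, ∞, 0, 4, ∞, ∞]
  [∞, 16, 7, 0, -1, -3]
  [∞, ∞, ∞, 8, 0, ∞]
  [0, 19, 20, 10, 16, 0]
D(1):
  [0, 20, 1, 12, 13, ∞]
  [17, 0, 4, -3, 0, 18]
  [17, 37, 0, 4, 30, ∞]
  [∞, 16, 7, 0, -1, -3]
  [∞, ∞, ∞, 8, 0, ∞]
  [0, 19, 1, 10, 13, 0]
D(2):
  [0, 20, 1, 12, 13, 38]
  [17, 0, 4, -3, 0, 18]
  [17, 37, 0, 4, 30, 55]
  [33, 16, 7, 0, -1, -3]
  [∞, ∞, ∞, 8, 0, ∞]
  [0, 19, 1, 10, 13, 0]
D(3):
  [0, 20, 1, 5, 13, 38]
  [17, 0, 4, -3, 0, 18]
  [17, 37, 0, 4, 30, 55]
  [24, 16, 7, 0, -1, -3]
  [∞, ∞, ∞, 8, 0, ∞]
  [0, 19, 1, 5, 13, 0]
D(4):
  [0, 20, 1, 5, 4, 2]
  [17, 0, 4, -3, -4, -6]
  [17, 20, 0, 4, 3, 1]
  [24, 16, 7, 0, -1, -3]
  [32, 24, 15, 8, 0, 5]
  [0, 19, 1, 5, 4, 0]
D(5):
  [0, 20, 1, 5, 4, 2]
  [17, 0, 4, -3, -4, -6]
  [17, 20, 0, 4, 3, 1]
  [24, 16, 7, 0, -1, -3]
  [32, 24, 15, 8, 0, 5]
  [0, 19, 1, 5, 4, 0]
D(6):
  [0, 20, 1, 5, 4, 2]
  [-6, 0, -5, -3, -4, -6]
  [1, 20, 0, 4, 3, 1]
  [-3, 16, -2, 0, -1, -3]
  [5, 24, 6, 8, 0, 5]
  [0, 19, 1, 5, 4, 0]
Answer: A* = [[0, 20, 1, 5, 4, 2], [-6, 0, -5, -3, -4, -6], [1, 20, 0, 4, 3, 1], [-3, 16, -2, 0, -1, -3], [5, 24, 6, 8, 0, 5], [0, 19, 1, 5, 4, 0]]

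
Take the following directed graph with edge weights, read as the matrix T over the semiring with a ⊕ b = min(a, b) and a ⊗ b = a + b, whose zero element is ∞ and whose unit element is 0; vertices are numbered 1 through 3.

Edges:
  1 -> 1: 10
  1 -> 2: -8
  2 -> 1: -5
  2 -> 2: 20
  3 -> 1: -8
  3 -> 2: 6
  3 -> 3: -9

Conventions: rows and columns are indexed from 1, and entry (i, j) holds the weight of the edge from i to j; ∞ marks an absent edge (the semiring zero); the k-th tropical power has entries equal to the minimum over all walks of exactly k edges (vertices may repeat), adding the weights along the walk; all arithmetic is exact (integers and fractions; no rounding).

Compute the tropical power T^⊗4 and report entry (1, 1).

T^⊗2:
  [-13, 2, ∞]
  [5, -13, ∞]
  [-17, -16, -18]
T^⊗3:
  [-3, -21, ∞]
  [-18, -3, ∞]
  [-26, -25, -27]
T^⊗4:
  [-26, -11, ∞]
  [-8, -26, ∞]
  [-35, -34, -36]
Key observation: the optimum is the walk 1->2->1->2->1, with weight (-8) + (-5) + (-8) + (-5) = -26.
Optimal value attained by: walk 1->2->1->2->1.
Answer: (T^⊗4)[1][1] = -26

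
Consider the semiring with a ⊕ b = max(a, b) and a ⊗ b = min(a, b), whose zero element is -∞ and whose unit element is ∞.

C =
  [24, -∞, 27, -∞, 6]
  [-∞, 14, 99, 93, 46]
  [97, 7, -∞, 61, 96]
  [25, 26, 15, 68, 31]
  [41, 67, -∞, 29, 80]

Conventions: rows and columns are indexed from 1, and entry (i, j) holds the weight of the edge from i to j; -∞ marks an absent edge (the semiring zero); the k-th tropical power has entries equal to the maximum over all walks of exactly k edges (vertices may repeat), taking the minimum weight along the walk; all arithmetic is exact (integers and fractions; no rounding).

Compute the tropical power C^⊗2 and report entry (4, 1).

C^⊗2:
  [27, 7, 24, 27, 27]
  [97, 46, 15, 68, 96]
  [41, 67, 27, 61, 80]
  [31, 31, 26, 68, 31]
  [41, 67, 67, 67, 80]
Key observation: the optimum is the walk 4->5->1, with weight 31 min 41 = 31.
Optimal value attained by: walk 4->5->1.
Answer: (C^⊗2)[4][1] = 31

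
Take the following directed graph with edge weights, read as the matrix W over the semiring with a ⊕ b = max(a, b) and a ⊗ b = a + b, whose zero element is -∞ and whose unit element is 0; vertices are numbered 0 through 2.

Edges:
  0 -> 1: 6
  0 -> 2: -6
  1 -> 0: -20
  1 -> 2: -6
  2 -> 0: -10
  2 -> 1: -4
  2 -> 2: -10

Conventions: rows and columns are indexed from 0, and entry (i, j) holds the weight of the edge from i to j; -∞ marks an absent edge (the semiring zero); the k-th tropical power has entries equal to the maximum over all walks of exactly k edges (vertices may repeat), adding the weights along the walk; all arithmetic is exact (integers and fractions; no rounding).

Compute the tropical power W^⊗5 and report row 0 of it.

W^⊗2:
  [-14, -10, 0]
  [-16, -10, -16]
  [-20, -4, -10]
W^⊗3:
  [-10, -4, -10]
  [-26, -10, -16]
  [-20, -14, -10]
W^⊗4:
  [-20, -4, -10]
  [-26, -20, -16]
  [-20, -14, -20]
W^⊗5:
  [-20, -14, -10]
  [-26, -20, -26]
  [-30, -14, -20]
Answer: row 0 of W^⊗5 = [-20, -14, -10]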